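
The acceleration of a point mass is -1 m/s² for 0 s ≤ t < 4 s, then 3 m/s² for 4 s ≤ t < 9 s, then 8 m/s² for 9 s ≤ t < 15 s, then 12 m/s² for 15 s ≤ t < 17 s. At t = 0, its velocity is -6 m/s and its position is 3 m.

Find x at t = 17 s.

262.5 m

On each constant-a segment, Δv = aΔt and Δx = v₀Δt + ½aΔt²; chain segment to segment.
0–4 s: v starts -6 m/s; Δx = -6·4 + ½·-1·4² = -32 m; v ends -10 m/s.
4–9 s: v starts -10 m/s; Δx = -10·5 + ½·3·5² = -12.5 m; v ends 5 m/s.
9–15 s: v starts 5 m/s; Δx = 5·6 + ½·8·6² = 174 m; v ends 53 m/s.
15–17 s: v starts 53 m/s; Δx = 53·2 + ½·12·2² = 130 m; v ends 77 m/s.
x(17) = 3 + Σ Δx = 262.5 m.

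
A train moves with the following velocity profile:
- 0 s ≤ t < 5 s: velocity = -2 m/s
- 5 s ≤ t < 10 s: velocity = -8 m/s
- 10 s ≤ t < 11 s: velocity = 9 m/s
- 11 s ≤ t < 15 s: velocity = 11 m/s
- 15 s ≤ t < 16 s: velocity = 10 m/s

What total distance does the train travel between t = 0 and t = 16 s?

113 m

Total distance travelled is ∫|v| dt — sum the magnitudes of each area piece.
0–5 s: |-2| × 5 = 10 m
5–10 s: |-8| × 5 = 40 m
10–11 s: |9| × 1 = 9 m
11–15 s: |11| × 4 = 44 m
15–16 s: |10| × 1 = 10 m
Total distance = 113 m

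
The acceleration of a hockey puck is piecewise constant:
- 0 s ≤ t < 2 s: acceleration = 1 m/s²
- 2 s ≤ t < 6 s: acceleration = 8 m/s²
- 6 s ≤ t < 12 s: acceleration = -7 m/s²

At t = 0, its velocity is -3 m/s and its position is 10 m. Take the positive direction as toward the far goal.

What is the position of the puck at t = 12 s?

126 m

On each constant-a segment, Δv = aΔt and Δx = v₀Δt + ½aΔt²; chain segment to segment.
0–2 s: v starts -3 m/s; Δx = -3·2 + ½·1·2² = -4 m; v ends -1 m/s.
2–6 s: v starts -1 m/s; Δx = -1·4 + ½·8·4² = 60 m; v ends 31 m/s.
6–12 s: v starts 31 m/s; Δx = 31·6 + ½·-7·6² = 60 m; v ends -11 m/s.
x(12) = 10 + Σ Δx = 126 m.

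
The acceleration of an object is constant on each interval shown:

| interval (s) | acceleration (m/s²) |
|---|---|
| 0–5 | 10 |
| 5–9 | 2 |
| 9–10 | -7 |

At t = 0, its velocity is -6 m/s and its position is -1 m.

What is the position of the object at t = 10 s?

On each constant-a segment, Δv = aΔt and Δx = v₀Δt + ½aΔt²; chain segment to segment.
0–5 s: v starts -6 m/s; Δx = -6·5 + ½·10·5² = 95 m; v ends 44 m/s.
5–9 s: v starts 44 m/s; Δx = 44·4 + ½·2·4² = 192 m; v ends 52 m/s.
9–10 s: v starts 52 m/s; Δx = 52·1 + ½·-7·1² = 48.5 m; v ends 45 m/s.
x(10) = -1 + Σ Δx = 334.5 m.

334.5 m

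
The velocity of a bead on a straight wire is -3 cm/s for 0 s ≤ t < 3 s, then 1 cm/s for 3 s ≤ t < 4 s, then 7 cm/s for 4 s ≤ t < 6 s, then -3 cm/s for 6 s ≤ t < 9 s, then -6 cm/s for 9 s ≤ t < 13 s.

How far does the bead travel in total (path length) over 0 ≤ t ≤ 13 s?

57 cm

Distance (not displacement) is the total path length: add the absolute areas under v-t.
0–3 s: |-3| × 3 = 9 cm
3–4 s: |1| × 1 = 1 cm
4–6 s: |7| × 2 = 14 cm
6–9 s: |-3| × 3 = 9 cm
9–13 s: |-6| × 4 = 24 cm
Total distance = 57 cm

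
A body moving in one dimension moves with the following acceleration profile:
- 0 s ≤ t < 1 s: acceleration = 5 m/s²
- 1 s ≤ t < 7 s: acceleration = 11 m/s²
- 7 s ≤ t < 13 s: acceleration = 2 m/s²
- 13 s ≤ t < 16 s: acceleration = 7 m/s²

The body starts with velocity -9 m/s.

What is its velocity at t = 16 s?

95 m/s

Δv equals the area under the a-t graph; then v = v₀ + Δv.
0–1 s: 5 × 1 = 5 m/s
1–7 s: 11 × 6 = 66 m/s
7–13 s: 2 × 6 = 12 m/s
13–16 s: 7 × 3 = 21 m/s
Δv = 104 m/s, so v(16) = -9 + (104) = 95 m/s.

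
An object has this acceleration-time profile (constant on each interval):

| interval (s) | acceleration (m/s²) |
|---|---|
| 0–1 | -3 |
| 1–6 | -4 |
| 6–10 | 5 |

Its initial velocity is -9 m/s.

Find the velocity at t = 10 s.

Δv equals the area under the a-t graph; then v = v₀ + Δv.
0–1 s: -3 × 1 = -3 m/s
1–6 s: -4 × 5 = -20 m/s
6–10 s: 5 × 4 = 20 m/s
Δv = -3 m/s, so v(10) = -9 + (-3) = -12 m/s.

-12 m/s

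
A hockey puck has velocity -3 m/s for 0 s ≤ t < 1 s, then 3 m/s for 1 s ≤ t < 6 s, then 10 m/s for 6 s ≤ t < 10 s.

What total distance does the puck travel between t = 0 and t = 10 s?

58 m

Distance (not displacement) is the total path length: add the absolute areas under v-t.
0–1 s: |-3| × 1 = 3 m
1–6 s: |3| × 5 = 15 m
6–10 s: |10| × 4 = 40 m
Total distance = 58 m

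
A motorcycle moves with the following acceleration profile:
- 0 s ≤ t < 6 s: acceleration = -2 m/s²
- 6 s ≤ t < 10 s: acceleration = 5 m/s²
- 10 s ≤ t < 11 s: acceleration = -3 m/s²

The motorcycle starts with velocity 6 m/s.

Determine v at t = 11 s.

Δv equals the area under the a-t graph; then v = v₀ + Δv.
0–6 s: -2 × 6 = -12 m/s
6–10 s: 5 × 4 = 20 m/s
10–11 s: -3 × 1 = -3 m/s
Δv = 5 m/s, so v(11) = 6 + (5) = 11 m/s.

11 m/s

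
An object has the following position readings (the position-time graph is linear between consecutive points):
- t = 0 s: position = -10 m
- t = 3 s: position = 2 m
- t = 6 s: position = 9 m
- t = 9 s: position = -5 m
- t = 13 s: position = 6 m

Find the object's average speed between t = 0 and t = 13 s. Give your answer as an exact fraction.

Average speed = (total path length)/(elapsed time); on a piecewise-linear x-t graph the path length is Σ|Δx|.
0–3 s: |Δx| = |2 − -10| = 12 m
3–6 s: |Δx| = |9 − 2| = 7 m
6–9 s: |Δx| = |-5 − 9| = 14 m
9–13 s: |Δx| = |6 − -5| = 11 m
Total path = 44 m; average speed = 44/13 = 44/13 m/s.

44/13 m/s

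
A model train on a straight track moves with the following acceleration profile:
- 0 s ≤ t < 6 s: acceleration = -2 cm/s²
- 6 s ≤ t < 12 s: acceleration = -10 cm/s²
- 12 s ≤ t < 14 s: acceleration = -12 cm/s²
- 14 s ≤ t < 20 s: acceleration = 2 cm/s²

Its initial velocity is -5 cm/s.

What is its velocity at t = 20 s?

-89 cm/s

Δv equals the area under the a-t graph; then v = v₀ + Δv.
0–6 s: -2 × 6 = -12 cm/s
6–12 s: -10 × 6 = -60 cm/s
12–14 s: -12 × 2 = -24 cm/s
14–20 s: 2 × 6 = 12 cm/s
Δv = -84 cm/s, so v(20) = -5 + (-84) = -89 cm/s.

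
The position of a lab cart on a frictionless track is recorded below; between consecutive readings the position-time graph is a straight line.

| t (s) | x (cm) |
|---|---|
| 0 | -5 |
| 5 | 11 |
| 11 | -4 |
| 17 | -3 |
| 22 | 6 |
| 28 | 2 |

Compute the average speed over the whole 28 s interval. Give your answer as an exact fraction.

Average speed = (total path length)/(elapsed time); on a piecewise-linear x-t graph the path length is Σ|Δx|.
0–5 s: |Δx| = |11 − -5| = 16 cm
5–11 s: |Δx| = |-4 − 11| = 15 cm
11–17 s: |Δx| = |-3 − -4| = 1 cm
17–22 s: |Δx| = |6 − -3| = 9 cm
22–28 s: |Δx| = |2 − 6| = 4 cm
Total path = 45 cm; average speed = 45/28 = 45/28 cm/s.

45/28 cm/s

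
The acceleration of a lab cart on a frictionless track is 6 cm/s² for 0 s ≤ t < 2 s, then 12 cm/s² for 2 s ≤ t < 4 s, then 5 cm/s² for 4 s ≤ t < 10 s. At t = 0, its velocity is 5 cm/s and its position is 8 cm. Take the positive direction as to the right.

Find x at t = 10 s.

424 cm

On each constant-a segment, Δv = aΔt and Δx = v₀Δt + ½aΔt²; chain segment to segment.
0–2 s: v starts 5 cm/s; Δx = 5·2 + ½·6·2² = 22 cm; v ends 17 cm/s.
2–4 s: v starts 17 cm/s; Δx = 17·2 + ½·12·2² = 58 cm; v ends 41 cm/s.
4–10 s: v starts 41 cm/s; Δx = 41·6 + ½·5·6² = 336 cm; v ends 71 cm/s.
x(10) = 8 + Σ Δx = 424 cm.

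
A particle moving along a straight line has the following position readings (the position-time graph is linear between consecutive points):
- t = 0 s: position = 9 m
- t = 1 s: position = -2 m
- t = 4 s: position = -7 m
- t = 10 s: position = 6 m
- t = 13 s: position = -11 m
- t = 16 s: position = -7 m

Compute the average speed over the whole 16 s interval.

3.125 m/s

Average speed = (total path length)/(elapsed time); on a piecewise-linear x-t graph the path length is Σ|Δx|.
0–1 s: |Δx| = |-2 − 9| = 11 m
1–4 s: |Δx| = |-7 − -2| = 5 m
4–10 s: |Δx| = |6 − -7| = 13 m
10–13 s: |Δx| = |-11 − 6| = 17 m
13–16 s: |Δx| = |-7 − -11| = 4 m
Total path = 50 m; average speed = 50/16 = 3.125 m/s.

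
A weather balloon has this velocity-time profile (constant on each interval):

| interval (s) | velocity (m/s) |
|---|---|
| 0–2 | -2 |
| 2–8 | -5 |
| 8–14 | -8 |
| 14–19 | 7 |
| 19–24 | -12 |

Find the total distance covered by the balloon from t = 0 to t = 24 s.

177 m

Distance (not displacement) is the total path length: add the absolute areas under v-t.
0–2 s: |-2| × 2 = 4 m
2–8 s: |-5| × 6 = 30 m
8–14 s: |-8| × 6 = 48 m
14–19 s: |7| × 5 = 35 m
19–24 s: |-12| × 5 = 60 m
Total distance = 177 m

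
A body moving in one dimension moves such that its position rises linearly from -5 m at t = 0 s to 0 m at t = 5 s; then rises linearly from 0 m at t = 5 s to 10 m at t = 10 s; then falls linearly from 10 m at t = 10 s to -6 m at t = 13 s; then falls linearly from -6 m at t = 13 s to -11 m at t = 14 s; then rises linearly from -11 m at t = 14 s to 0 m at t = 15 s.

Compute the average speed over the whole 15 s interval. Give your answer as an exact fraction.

47/15 m/s

Average speed = (total path length)/(elapsed time); on a piecewise-linear x-t graph the path length is Σ|Δx|.
0–5 s: |Δx| = |0 − -5| = 5 m
5–10 s: |Δx| = |10 − 0| = 10 m
10–13 s: |Δx| = |-6 − 10| = 16 m
13–14 s: |Δx| = |-11 − -6| = 5 m
14–15 s: |Δx| = |0 − -11| = 11 m
Total path = 47 m; average speed = 47/15 = 47/15 m/s.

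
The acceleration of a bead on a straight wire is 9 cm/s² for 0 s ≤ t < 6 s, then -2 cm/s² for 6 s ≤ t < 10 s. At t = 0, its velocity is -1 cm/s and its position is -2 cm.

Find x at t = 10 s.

350 cm

On each constant-a segment, Δv = aΔt and Δx = v₀Δt + ½aΔt²; chain segment to segment.
0–6 s: v starts -1 cm/s; Δx = -1·6 + ½·9·6² = 156 cm; v ends 53 cm/s.
6–10 s: v starts 53 cm/s; Δx = 53·4 + ½·-2·4² = 196 cm; v ends 45 cm/s.
x(10) = -2 + Σ Δx = 350 cm.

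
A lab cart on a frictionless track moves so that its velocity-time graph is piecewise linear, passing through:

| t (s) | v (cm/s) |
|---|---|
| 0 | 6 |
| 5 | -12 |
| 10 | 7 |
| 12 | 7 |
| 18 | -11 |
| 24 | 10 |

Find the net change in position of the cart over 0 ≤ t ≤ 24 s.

Net displacement equals the area under the velocity-time graph (areas below the axis count negative).
0–5 s: ½(6 + -12)(5) = -15 cm
5–10 s: ½(-12 + 7)(5) = -12.5 cm
10–12 s: 7 × 2 = 14 cm
12–18 s: ½(7 + -11)(6) = -12 cm
18–24 s: ½(-11 + 10)(6) = -3 cm
Net displacement = -28.5 cm

-28.5 cm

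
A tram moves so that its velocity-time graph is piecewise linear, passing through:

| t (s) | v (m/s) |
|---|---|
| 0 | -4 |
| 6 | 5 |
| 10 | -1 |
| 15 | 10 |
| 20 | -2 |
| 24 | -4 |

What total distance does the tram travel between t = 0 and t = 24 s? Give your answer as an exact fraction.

Total distance travelled is ∫|v| dt — sum the magnitudes of each area piece.
0–6 s: v = 0 at t = 8/3 s; triangle areas 16/3 + 25/3 = 41/3 m
6–10 s: v = 0 at t = 28/3 s; triangle areas 25/3 + 1/3 = 26/3 m
10–15 s: v = 0 at t = 115/11 s; triangle areas 5/22 + 250/11 = 505/22 m
15–20 s: v = 0 at t = 115/6 s; triangle areas 125/6 + 5/6 = 65/3 m
20–24 s: |½(-2 + -4)(4)| = 12 m
Total distance = 1737/22 m

1737/22 m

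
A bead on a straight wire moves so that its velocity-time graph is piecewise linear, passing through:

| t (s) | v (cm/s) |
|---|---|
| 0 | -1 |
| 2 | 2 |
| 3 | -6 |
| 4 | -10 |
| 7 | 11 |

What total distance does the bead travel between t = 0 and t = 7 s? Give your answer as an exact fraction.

Total distance travelled is ∫|v| dt — sum the magnitudes of each area piece.
0–2 s: v = 0 at t = 2/3 s; triangle areas 1/3 + 4/3 = 5/3 cm
2–3 s: v = 0 at t = 2.25 s; triangle areas 0.25 + 2.25 = 2.5 cm
3–4 s: |½(-6 + -10)(1)| = 8 cm
4–7 s: v = 0 at t = 38/7 s; triangle areas 50/7 + 121/14 = 221/14 cm
Total distance = 587/21 cm

587/21 cm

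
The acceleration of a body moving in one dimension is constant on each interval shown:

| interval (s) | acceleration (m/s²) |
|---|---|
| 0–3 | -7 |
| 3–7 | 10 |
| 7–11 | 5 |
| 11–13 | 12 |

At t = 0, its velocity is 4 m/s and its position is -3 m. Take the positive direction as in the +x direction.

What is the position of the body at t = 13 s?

231.5 m

On each constant-a segment, Δv = aΔt and Δx = v₀Δt + ½aΔt²; chain segment to segment.
0–3 s: v starts 4 m/s; Δx = 4·3 + ½·-7·3² = -19.5 m; v ends -17 m/s.
3–7 s: v starts -17 m/s; Δx = -17·4 + ½·10·4² = 12 m; v ends 23 m/s.
7–11 s: v starts 23 m/s; Δx = 23·4 + ½·5·4² = 132 m; v ends 43 m/s.
11–13 s: v starts 43 m/s; Δx = 43·2 + ½·12·2² = 110 m; v ends 67 m/s.
x(13) = -3 + Σ Δx = 231.5 m.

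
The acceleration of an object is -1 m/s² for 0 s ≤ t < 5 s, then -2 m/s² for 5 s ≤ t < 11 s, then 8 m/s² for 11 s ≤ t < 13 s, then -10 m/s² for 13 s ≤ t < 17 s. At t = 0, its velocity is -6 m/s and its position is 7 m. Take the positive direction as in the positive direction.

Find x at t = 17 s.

On each constant-a segment, Δv = aΔt and Δx = v₀Δt + ½aΔt²; chain segment to segment.
0–5 s: v starts -6 m/s; Δx = -6·5 + ½·-1·5² = -42.5 m; v ends -11 m/s.
5–11 s: v starts -11 m/s; Δx = -11·6 + ½·-2·6² = -102 m; v ends -23 m/s.
11–13 s: v starts -23 m/s; Δx = -23·2 + ½·8·2² = -30 m; v ends -7 m/s.
13–17 s: v starts -7 m/s; Δx = -7·4 + ½·-10·4² = -108 m; v ends -47 m/s.
x(17) = 7 + Σ Δx = -275.5 m.

-275.5 m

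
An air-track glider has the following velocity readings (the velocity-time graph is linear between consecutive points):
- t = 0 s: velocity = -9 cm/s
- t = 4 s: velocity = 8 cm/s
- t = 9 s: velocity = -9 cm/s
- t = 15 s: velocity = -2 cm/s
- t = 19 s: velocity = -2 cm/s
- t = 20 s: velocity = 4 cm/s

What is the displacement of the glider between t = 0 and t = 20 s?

Net displacement equals the area under the velocity-time graph (areas below the axis count negative).
0–4 s: ½(-9 + 8)(4) = -2 cm
4–9 s: ½(8 + -9)(5) = -2.5 cm
9–15 s: ½(-9 + -2)(6) = -33 cm
15–19 s: -2 × 4 = -8 cm
19–20 s: ½(-2 + 4)(1) = 1 cm
Net displacement = -44.5 cm

-44.5 cm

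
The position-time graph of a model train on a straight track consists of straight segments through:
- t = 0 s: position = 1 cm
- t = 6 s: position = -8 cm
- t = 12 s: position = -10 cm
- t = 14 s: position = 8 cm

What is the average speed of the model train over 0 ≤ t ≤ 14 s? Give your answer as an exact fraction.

Average speed = (total path length)/(elapsed time); on a piecewise-linear x-t graph the path length is Σ|Δx|.
0–6 s: |Δx| = |-8 − 1| = 9 cm
6–12 s: |Δx| = |-10 − -8| = 2 cm
12–14 s: |Δx| = |8 − -10| = 18 cm
Total path = 29 cm; average speed = 29/14 = 29/14 cm/s.

29/14 cm/s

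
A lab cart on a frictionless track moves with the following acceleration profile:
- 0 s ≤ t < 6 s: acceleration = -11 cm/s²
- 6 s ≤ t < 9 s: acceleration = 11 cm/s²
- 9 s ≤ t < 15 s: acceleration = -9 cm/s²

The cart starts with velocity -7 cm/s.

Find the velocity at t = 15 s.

-94 cm/s

Δv equals the area under the a-t graph; then v = v₀ + Δv.
0–6 s: -11 × 6 = -66 cm/s
6–9 s: 11 × 3 = 33 cm/s
9–15 s: -9 × 6 = -54 cm/s
Δv = -87 cm/s, so v(15) = -7 + (-87) = -94 cm/s.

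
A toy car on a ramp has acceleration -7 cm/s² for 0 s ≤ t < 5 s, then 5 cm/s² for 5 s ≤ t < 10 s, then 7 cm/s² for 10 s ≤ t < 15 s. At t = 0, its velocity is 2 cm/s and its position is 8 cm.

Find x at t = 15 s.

On each constant-a segment, Δv = aΔt and Δx = v₀Δt + ½aΔt²; chain segment to segment.
0–5 s: v starts 2 cm/s; Δx = 2·5 + ½·-7·5² = -77.5 cm; v ends -33 cm/s.
5–10 s: v starts -33 cm/s; Δx = -33·5 + ½·5·5² = -102.5 cm; v ends -8 cm/s.
10–15 s: v starts -8 cm/s; Δx = -8·5 + ½·7·5² = 47.5 cm; v ends 27 cm/s.
x(15) = 8 + Σ Δx = -124.5 cm.

-124.5 cm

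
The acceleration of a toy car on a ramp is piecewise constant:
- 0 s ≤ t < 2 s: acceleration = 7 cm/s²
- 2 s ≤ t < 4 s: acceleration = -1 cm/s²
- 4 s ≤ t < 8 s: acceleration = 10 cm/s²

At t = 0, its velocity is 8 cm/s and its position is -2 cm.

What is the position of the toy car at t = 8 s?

230 cm

On each constant-a segment, Δv = aΔt and Δx = v₀Δt + ½aΔt²; chain segment to segment.
0–2 s: v starts 8 cm/s; Δx = 8·2 + ½·7·2² = 30 cm; v ends 22 cm/s.
2–4 s: v starts 22 cm/s; Δx = 22·2 + ½·-1·2² = 42 cm; v ends 20 cm/s.
4–8 s: v starts 20 cm/s; Δx = 20·4 + ½·10·4² = 160 cm; v ends 60 cm/s.
x(8) = -2 + Σ Δx = 230 cm.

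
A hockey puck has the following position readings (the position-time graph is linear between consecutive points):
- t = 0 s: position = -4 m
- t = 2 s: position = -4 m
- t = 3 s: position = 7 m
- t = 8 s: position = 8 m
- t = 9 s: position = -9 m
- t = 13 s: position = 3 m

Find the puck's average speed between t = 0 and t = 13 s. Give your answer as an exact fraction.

Average speed = (total path length)/(elapsed time); on a piecewise-linear x-t graph the path length is Σ|Δx|.
0–2 s: |Δx| = |-4 − -4| = 0 m
2–3 s: |Δx| = |7 − -4| = 11 m
3–8 s: |Δx| = |8 − 7| = 1 m
8–9 s: |Δx| = |-9 − 8| = 17 m
9–13 s: |Δx| = |3 − -9| = 12 m
Total path = 41 m; average speed = 41/13 = 41/13 m/s.

41/13 m/s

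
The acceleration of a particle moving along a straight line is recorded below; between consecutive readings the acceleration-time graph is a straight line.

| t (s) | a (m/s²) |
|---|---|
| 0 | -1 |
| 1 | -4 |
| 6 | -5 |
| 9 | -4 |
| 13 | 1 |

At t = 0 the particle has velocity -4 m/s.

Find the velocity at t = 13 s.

-48.5 m/s

Δv equals the area under the a-t graph; then v = v₀ + Δv.
0–1 s: ½(-1 + -4)(1) = -2.5 m/s
1–6 s: ½(-4 + -5)(5) = -22.5 m/s
6–9 s: ½(-5 + -4)(3) = -13.5 m/s
9–13 s: ½(-4 + 1)(4) = -6 m/s
Δv = -44.5 m/s, so v(13) = -4 + (-44.5) = -48.5 m/s.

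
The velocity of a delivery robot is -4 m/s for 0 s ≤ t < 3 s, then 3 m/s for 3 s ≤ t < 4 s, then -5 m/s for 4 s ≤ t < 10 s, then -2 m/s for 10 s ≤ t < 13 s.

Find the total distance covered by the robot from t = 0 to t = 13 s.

51 m

Distance (not displacement) is the total path length: add the absolute areas under v-t.
0–3 s: |-4| × 3 = 12 m
3–4 s: |3| × 1 = 3 m
4–10 s: |-5| × 6 = 30 m
10–13 s: |-2| × 3 = 6 m
Total distance = 51 m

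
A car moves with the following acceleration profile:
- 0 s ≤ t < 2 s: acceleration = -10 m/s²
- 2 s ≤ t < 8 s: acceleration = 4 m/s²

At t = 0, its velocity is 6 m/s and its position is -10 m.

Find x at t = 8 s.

On each constant-a segment, Δv = aΔt and Δx = v₀Δt + ½aΔt²; chain segment to segment.
0–2 s: v starts 6 m/s; Δx = 6·2 + ½·-10·2² = -8 m; v ends -14 m/s.
2–8 s: v starts -14 m/s; Δx = -14·6 + ½·4·6² = -12 m; v ends 10 m/s.
x(8) = -10 + Σ Δx = -30 m.

-30 m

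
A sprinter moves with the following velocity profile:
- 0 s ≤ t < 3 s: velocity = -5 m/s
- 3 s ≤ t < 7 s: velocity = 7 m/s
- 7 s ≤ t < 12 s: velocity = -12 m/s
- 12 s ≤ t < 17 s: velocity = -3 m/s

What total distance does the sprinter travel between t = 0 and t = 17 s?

Distance (not displacement) is the total path length: add the absolute areas under v-t.
0–3 s: |-5| × 3 = 15 m
3–7 s: |7| × 4 = 28 m
7–12 s: |-12| × 5 = 60 m
12–17 s: |-3| × 5 = 15 m
Total distance = 118 m

118 m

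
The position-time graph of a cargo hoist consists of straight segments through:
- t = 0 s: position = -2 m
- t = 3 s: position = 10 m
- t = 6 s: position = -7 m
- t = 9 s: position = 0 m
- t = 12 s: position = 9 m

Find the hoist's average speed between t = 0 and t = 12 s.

3.75 m/s

Average speed = (total path length)/(elapsed time); on a piecewise-linear x-t graph the path length is Σ|Δx|.
0–3 s: |Δx| = |10 − -2| = 12 m
3–6 s: |Δx| = |-7 − 10| = 17 m
6–9 s: |Δx| = |0 − -7| = 7 m
9–12 s: |Δx| = |9 − 0| = 9 m
Total path = 45 m; average speed = 45/12 = 3.75 m/s.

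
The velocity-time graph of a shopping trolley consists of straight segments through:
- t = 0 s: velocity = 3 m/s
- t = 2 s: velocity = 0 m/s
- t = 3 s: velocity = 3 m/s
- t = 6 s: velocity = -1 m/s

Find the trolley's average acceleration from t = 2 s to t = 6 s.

Average acceleration = Δv/Δt = (-1 − 0)/(6 − 2) = -0.25 m/s².

-0.25 m/s²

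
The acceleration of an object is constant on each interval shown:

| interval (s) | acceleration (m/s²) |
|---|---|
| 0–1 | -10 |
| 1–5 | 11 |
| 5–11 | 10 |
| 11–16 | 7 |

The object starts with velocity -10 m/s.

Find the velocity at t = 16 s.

Δv equals the area under the a-t graph; then v = v₀ + Δv.
0–1 s: -10 × 1 = -10 m/s
1–5 s: 11 × 4 = 44 m/s
5–11 s: 10 × 6 = 60 m/s
11–16 s: 7 × 5 = 35 m/s
Δv = 129 m/s, so v(16) = -10 + (129) = 119 m/s.

119 m/s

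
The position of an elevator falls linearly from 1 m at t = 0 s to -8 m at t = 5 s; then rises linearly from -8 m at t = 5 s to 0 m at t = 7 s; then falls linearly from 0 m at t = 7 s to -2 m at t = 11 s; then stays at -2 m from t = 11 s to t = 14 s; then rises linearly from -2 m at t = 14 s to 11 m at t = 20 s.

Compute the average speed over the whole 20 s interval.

1.6 m/s

Average speed = (total path length)/(elapsed time); on a piecewise-linear x-t graph the path length is Σ|Δx|.
0–5 s: |Δx| = |-8 − 1| = 9 m
5–7 s: |Δx| = |0 − -8| = 8 m
7–11 s: |Δx| = |-2 − 0| = 2 m
11–14 s: |Δx| = |-2 − -2| = 0 m
14–20 s: |Δx| = |11 − -2| = 13 m
Total path = 32 m; average speed = 32/20 = 1.6 m/s.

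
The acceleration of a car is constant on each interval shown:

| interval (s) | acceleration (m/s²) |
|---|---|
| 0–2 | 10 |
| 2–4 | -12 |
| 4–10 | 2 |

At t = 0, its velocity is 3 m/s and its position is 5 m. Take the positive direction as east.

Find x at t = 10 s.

83 m

On each constant-a segment, Δv = aΔt and Δx = v₀Δt + ½aΔt²; chain segment to segment.
0–2 s: v starts 3 m/s; Δx = 3·2 + ½·10·2² = 26 m; v ends 23 m/s.
2–4 s: v starts 23 m/s; Δx = 23·2 + ½·-12·2² = 22 m; v ends -1 m/s.
4–10 s: v starts -1 m/s; Δx = -1·6 + ½·2·6² = 30 m; v ends 11 m/s.
x(10) = 5 + Σ Δx = 83 m.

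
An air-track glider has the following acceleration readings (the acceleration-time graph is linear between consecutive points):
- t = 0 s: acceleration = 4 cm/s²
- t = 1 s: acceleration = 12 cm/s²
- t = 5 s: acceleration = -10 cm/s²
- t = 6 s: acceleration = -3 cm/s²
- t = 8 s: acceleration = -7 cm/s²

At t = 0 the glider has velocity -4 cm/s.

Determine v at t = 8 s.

-8.5 cm/s

Δv equals the area under the a-t graph; then v = v₀ + Δv.
0–1 s: ½(4 + 12)(1) = 8 cm/s
1–5 s: ½(12 + -10)(4) = 4 cm/s
5–6 s: ½(-10 + -3)(1) = -6.5 cm/s
6–8 s: ½(-3 + -7)(2) = -10 cm/s
Δv = -4.5 cm/s, so v(8) = -4 + (-4.5) = -8.5 cm/s.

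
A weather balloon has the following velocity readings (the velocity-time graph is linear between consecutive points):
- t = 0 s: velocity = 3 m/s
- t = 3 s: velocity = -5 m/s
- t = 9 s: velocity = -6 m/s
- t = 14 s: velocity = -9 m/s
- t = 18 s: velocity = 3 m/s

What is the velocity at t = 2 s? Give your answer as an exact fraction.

On 0–3 s the graph is linear from 3 to -5 m/s: v(2) = 3 + (-5 − 3)·(2 − 0)/(3 − 0) = -7/3 m/s.

-7/3 m/s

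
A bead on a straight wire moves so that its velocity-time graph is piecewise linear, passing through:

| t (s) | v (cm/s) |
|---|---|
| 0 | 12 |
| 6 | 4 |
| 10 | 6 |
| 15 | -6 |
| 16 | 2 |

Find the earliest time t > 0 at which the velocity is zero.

v changes sign on 10–15 s (from 6 to -6); the graph is linear there, so v = 0 at t = 10 + (-6)·(15 − 10)/(-6 − 6) = 12.5 s.

t = 12.5 s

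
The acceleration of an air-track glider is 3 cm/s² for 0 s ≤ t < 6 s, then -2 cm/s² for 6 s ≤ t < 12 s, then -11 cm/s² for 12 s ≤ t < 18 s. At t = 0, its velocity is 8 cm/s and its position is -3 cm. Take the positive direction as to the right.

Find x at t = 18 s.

On each constant-a segment, Δv = aΔt and Δx = v₀Δt + ½aΔt²; chain segment to segment.
0–6 s: v starts 8 cm/s; Δx = 8·6 + ½·3·6² = 102 cm; v ends 26 cm/s.
6–12 s: v starts 26 cm/s; Δx = 26·6 + ½·-2·6² = 120 cm; v ends 14 cm/s.
12–18 s: v starts 14 cm/s; Δx = 14·6 + ½·-11·6² = -114 cm; v ends -52 cm/s.
x(18) = -3 + Σ Δx = 105 cm.

105 cm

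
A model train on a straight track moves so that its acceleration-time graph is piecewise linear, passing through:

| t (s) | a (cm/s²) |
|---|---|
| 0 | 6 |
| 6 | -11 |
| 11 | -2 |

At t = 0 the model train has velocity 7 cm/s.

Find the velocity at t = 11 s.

Δv equals the area under the a-t graph; then v = v₀ + Δv.
0–6 s: ½(6 + -11)(6) = -15 cm/s
6–11 s: ½(-11 + -2)(5) = -32.5 cm/s
Δv = -47.5 cm/s, so v(11) = 7 + (-47.5) = -40.5 cm/s.

-40.5 cm/s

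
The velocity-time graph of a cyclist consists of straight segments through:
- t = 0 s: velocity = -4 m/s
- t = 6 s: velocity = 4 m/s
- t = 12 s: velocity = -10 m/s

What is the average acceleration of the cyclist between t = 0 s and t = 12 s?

-0.5 m/s²

Average acceleration = Δv/Δt = (-10 − -4)/(12 − 0) = -0.5 m/s².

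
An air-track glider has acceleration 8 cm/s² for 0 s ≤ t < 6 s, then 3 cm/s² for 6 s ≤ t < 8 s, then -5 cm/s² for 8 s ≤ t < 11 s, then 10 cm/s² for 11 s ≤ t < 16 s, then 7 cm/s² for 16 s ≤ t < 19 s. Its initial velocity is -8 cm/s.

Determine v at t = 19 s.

102 cm/s

Δv equals the area under the a-t graph; then v = v₀ + Δv.
0–6 s: 8 × 6 = 48 cm/s
6–8 s: 3 × 2 = 6 cm/s
8–11 s: -5 × 3 = -15 cm/s
11–16 s: 10 × 5 = 50 cm/s
16–19 s: 7 × 3 = 21 cm/s
Δv = 110 cm/s, so v(19) = -8 + (110) = 102 cm/s.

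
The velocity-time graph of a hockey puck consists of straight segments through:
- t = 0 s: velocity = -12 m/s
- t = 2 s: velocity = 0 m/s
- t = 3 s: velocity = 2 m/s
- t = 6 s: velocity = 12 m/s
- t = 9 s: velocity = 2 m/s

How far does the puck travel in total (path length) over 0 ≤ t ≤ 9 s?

55 m

Total distance travelled is ∫|v| dt — sum the magnitudes of each area piece.
0–2 s: |½(-12 + 0)(2)| = 12 m
2–3 s: |½(0 + 2)(1)| = 1 m
3–6 s: |½(2 + 12)(3)| = 21 m
6–9 s: |½(12 + 2)(3)| = 21 m
Total distance = 55 m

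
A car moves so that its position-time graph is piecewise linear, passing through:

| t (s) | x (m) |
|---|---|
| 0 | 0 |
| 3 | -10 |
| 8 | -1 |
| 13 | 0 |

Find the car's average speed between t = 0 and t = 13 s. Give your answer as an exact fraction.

20/13 m/s

Average speed = (total path length)/(elapsed time); on a piecewise-linear x-t graph the path length is Σ|Δx|.
0–3 s: |Δx| = |-10 − 0| = 10 m
3–8 s: |Δx| = |-1 − -10| = 9 m
8–13 s: |Δx| = |0 − -1| = 1 m
Total path = 20 m; average speed = 20/13 = 20/13 m/s.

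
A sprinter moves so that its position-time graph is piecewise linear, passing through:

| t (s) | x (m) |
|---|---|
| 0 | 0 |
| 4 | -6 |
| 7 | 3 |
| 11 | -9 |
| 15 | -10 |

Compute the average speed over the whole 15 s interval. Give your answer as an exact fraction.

28/15 m/s

Average speed = (total path length)/(elapsed time); on a piecewise-linear x-t graph the path length is Σ|Δx|.
0–4 s: |Δx| = |-6 − 0| = 6 m
4–7 s: |Δx| = |3 − -6| = 9 m
7–11 s: |Δx| = |-9 − 3| = 12 m
11–15 s: |Δx| = |-10 − -9| = 1 m
Total path = 28 m; average speed = 28/15 = 28/15 m/s.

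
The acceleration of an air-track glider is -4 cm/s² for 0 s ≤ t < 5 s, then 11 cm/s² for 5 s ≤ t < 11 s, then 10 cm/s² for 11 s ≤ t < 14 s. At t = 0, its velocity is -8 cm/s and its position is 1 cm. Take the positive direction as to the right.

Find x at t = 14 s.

On each constant-a segment, Δv = aΔt and Δx = v₀Δt + ½aΔt²; chain segment to segment.
0–5 s: v starts -8 cm/s; Δx = -8·5 + ½·-4·5² = -90 cm; v ends -28 cm/s.
5–11 s: v starts -28 cm/s; Δx = -28·6 + ½·11·6² = 30 cm; v ends 38 cm/s.
11–14 s: v starts 38 cm/s; Δx = 38·3 + ½·10·3² = 159 cm; v ends 68 cm/s.
x(14) = 1 + Σ Δx = 100 cm.

100 cm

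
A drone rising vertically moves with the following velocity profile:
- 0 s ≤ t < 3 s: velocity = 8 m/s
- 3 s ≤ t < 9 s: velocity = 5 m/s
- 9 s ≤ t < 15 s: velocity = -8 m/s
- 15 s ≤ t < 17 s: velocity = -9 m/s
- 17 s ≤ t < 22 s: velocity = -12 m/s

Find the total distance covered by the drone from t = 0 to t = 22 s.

Total distance travelled is ∫|v| dt — sum the magnitudes of each area piece.
0–3 s: |8| × 3 = 24 m
3–9 s: |5| × 6 = 30 m
9–15 s: |-8| × 6 = 48 m
15–17 s: |-9| × 2 = 18 m
17–22 s: |-12| × 5 = 60 m
Total distance = 180 m

180 m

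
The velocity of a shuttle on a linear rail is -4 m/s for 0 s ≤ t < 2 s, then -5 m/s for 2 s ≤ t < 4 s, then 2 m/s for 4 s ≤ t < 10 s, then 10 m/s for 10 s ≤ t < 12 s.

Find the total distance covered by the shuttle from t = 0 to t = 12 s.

50 m

Distance (not displacement) is the total path length: add the absolute areas under v-t.
0–2 s: |-4| × 2 = 8 m
2–4 s: |-5| × 2 = 10 m
4–10 s: |2| × 6 = 12 m
10–12 s: |10| × 2 = 20 m
Total distance = 50 m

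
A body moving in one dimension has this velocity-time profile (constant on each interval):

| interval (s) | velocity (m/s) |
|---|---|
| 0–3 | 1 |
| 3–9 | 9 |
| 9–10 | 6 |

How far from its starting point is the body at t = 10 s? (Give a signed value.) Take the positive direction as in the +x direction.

63 m

Displacement is the signed area under the v-t curve.
0–3 s: 1 × 3 = 3 m
3–9 s: 9 × 6 = 54 m
9–10 s: 6 × 1 = 6 m
Net displacement = 63 m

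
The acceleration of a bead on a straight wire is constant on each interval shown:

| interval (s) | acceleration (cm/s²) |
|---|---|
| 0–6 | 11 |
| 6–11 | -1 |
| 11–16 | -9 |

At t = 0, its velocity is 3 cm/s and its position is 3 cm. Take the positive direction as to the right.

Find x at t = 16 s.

759 cm

On each constant-a segment, Δv = aΔt and Δx = v₀Δt + ½aΔt²; chain segment to segment.
0–6 s: v starts 3 cm/s; Δx = 3·6 + ½·11·6² = 216 cm; v ends 69 cm/s.
6–11 s: v starts 69 cm/s; Δx = 69·5 + ½·-1·5² = 332.5 cm; v ends 64 cm/s.
11–16 s: v starts 64 cm/s; Δx = 64·5 + ½·-9·5² = 207.5 cm; v ends 19 cm/s.
x(16) = 3 + Σ Δx = 759 cm.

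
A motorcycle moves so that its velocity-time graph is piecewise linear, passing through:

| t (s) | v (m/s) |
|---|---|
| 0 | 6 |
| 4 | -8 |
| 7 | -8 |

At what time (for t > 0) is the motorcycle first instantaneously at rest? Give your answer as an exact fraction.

v changes sign on 0–4 s (from 6 to -8); the graph is linear there, so v = 0 at t = 0 + (-6)·(4 − 0)/(-8 − 6) = 12/7 s.

t = 12/7 s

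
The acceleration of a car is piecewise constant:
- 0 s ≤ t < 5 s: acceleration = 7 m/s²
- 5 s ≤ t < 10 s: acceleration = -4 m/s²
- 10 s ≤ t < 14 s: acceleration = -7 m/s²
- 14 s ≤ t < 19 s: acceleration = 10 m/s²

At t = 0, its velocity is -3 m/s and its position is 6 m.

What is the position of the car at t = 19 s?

225.5 m

On each constant-a segment, Δv = aΔt and Δx = v₀Δt + ½aΔt²; chain segment to segment.
0–5 s: v starts -3 m/s; Δx = -3·5 + ½·7·5² = 72.5 m; v ends 32 m/s.
5–10 s: v starts 32 m/s; Δx = 32·5 + ½·-4·5² = 110 m; v ends 12 m/s.
10–14 s: v starts 12 m/s; Δx = 12·4 + ½·-7·4² = -8 m; v ends -16 m/s.
14–19 s: v starts -16 m/s; Δx = -16·5 + ½·10·5² = 45 m; v ends 34 m/s.
x(19) = 6 + Σ Δx = 225.5 m.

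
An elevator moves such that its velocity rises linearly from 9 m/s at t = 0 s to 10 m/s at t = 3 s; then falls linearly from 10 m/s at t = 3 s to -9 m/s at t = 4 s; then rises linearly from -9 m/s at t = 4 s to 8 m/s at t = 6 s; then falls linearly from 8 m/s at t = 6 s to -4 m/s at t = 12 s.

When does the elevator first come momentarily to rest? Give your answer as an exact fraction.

t = 67/19 s

v changes sign on 3–4 s (from 10 to -9); the graph is linear there, so v = 0 at t = 3 + (-10)·(4 − 3)/(-9 − 10) = 67/19 s.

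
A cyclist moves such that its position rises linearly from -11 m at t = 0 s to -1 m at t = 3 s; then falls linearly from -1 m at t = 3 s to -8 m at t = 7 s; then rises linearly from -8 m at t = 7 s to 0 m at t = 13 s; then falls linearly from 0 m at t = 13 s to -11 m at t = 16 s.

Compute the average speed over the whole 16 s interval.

Average speed = (total path length)/(elapsed time); on a piecewise-linear x-t graph the path length is Σ|Δx|.
0–3 s: |Δx| = |-1 − -11| = 10 m
3–7 s: |Δx| = |-8 − -1| = 7 m
7–13 s: |Δx| = |0 − -8| = 8 m
13–16 s: |Δx| = |-11 − 0| = 11 m
Total path = 36 m; average speed = 36/16 = 2.25 m/s.

2.25 m/s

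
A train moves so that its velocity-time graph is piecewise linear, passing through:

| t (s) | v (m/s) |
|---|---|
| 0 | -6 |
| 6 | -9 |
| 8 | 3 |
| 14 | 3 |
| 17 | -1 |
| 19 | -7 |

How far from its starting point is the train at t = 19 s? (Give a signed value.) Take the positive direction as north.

-38 m

Displacement is the signed area under the v-t curve.
0–6 s: ½(-6 + -9)(6) = -45 m
6–8 s: ½(-9 + 3)(2) = -6 m
8–14 s: 3 × 6 = 18 m
14–17 s: ½(3 + -1)(3) = 3 m
17–19 s: ½(-1 + -7)(2) = -8 m
Net displacement = -38 m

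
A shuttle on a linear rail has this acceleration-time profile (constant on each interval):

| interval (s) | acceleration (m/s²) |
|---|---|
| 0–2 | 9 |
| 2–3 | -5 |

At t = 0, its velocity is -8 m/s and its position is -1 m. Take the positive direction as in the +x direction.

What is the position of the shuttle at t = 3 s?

8.5 m

On each constant-a segment, Δv = aΔt and Δx = v₀Δt + ½aΔt²; chain segment to segment.
0–2 s: v starts -8 m/s; Δx = -8·2 + ½·9·2² = 2 m; v ends 10 m/s.
2–3 s: v starts 10 m/s; Δx = 10·1 + ½·-5·1² = 7.5 m; v ends 5 m/s.
x(3) = -1 + Σ Δx = 8.5 m.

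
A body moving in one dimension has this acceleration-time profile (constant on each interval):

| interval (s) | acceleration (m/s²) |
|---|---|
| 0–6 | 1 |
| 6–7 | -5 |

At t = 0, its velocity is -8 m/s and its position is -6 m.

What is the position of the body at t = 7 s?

On each constant-a segment, Δv = aΔt and Δx = v₀Δt + ½aΔt²; chain segment to segment.
0–6 s: v starts -8 m/s; Δx = -8·6 + ½·1·6² = -30 m; v ends -2 m/s.
6–7 s: v starts -2 m/s; Δx = -2·1 + ½·-5·1² = -4.5 m; v ends -7 m/s.
x(7) = -6 + Σ Δx = -40.5 m.

-40.5 m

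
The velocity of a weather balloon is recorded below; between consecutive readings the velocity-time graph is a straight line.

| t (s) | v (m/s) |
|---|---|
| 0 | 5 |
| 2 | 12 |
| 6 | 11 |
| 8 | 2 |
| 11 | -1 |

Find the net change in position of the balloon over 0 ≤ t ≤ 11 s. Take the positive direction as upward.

Displacement is the signed area under the v-t curve.
0–2 s: ½(5 + 12)(2) = 17 m
2–6 s: ½(12 + 11)(4) = 46 m
6–8 s: ½(11 + 2)(2) = 13 m
8–11 s: ½(2 + -1)(3) = 1.5 m
Net displacement = 77.5 m

77.5 m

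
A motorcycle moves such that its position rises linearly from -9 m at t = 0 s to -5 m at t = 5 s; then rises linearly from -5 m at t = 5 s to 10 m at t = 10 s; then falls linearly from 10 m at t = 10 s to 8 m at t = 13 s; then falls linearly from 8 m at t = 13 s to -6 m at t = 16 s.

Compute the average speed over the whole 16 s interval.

2.1875 m/s

Average speed = (total path length)/(elapsed time); on a piecewise-linear x-t graph the path length is Σ|Δx|.
0–5 s: |Δx| = |-5 − -9| = 4 m
5–10 s: |Δx| = |10 − -5| = 15 m
10–13 s: |Δx| = |8 − 10| = 2 m
13–16 s: |Δx| = |-6 − 8| = 14 m
Total path = 35 m; average speed = 35/16 = 2.1875 m/s.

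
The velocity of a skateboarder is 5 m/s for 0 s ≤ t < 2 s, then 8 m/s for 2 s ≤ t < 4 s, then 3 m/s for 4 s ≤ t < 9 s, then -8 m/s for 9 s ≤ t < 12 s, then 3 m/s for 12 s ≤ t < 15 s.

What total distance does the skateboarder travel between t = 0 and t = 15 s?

74 m

Distance (not displacement) is the total path length: add the absolute areas under v-t.
0–2 s: |5| × 2 = 10 m
2–4 s: |8| × 2 = 16 m
4–9 s: |3| × 5 = 15 m
9–12 s: |-8| × 3 = 24 m
12–15 s: |3| × 3 = 9 m
Total distance = 74 m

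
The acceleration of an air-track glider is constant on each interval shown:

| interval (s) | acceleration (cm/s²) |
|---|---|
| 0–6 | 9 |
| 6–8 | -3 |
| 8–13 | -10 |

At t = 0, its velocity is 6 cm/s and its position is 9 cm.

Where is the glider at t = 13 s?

On each constant-a segment, Δv = aΔt and Δx = v₀Δt + ½aΔt²; chain segment to segment.
0–6 s: v starts 6 cm/s; Δx = 6·6 + ½·9·6² = 198 cm; v ends 60 cm/s.
6–8 s: v starts 60 cm/s; Δx = 60·2 + ½·-3·2² = 114 cm; v ends 54 cm/s.
8–13 s: v starts 54 cm/s; Δx = 54·5 + ½·-10·5² = 145 cm; v ends 4 cm/s.
x(13) = 9 + Σ Δx = 466 cm.

466 cm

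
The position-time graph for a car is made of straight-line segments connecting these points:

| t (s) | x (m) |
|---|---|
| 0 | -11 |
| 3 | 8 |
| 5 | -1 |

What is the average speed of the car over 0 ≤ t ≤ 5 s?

Average speed = (total path length)/(elapsed time); on a piecewise-linear x-t graph the path length is Σ|Δx|.
0–3 s: |Δx| = |8 − -11| = 19 m
3–5 s: |Δx| = |-1 − 8| = 9 m
Total path = 28 m; average speed = 28/5 = 5.6 m/s.

5.6 m/s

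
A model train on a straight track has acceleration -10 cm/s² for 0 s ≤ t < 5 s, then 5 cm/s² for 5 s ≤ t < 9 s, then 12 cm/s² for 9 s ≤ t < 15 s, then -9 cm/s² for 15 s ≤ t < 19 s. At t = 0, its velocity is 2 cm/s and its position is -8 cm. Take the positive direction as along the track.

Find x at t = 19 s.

-123 cm

On each constant-a segment, Δv = aΔt and Δx = v₀Δt + ½aΔt²; chain segment to segment.
0–5 s: v starts 2 cm/s; Δx = 2·5 + ½·-10·5² = -115 cm; v ends -48 cm/s.
5–9 s: v starts -48 cm/s; Δx = -48·4 + ½·5·4² = -152 cm; v ends -28 cm/s.
9–15 s: v starts -28 cm/s; Δx = -28·6 + ½·12·6² = 48 cm; v ends 44 cm/s.
15–19 s: v starts 44 cm/s; Δx = 44·4 + ½·-9·4² = 104 cm; v ends 8 cm/s.
x(19) = -8 + Σ Δx = -123 cm.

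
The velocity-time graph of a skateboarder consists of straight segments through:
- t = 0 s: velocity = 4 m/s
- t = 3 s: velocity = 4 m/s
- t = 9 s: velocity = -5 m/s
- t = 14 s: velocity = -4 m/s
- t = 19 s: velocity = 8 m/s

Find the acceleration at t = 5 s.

-1.5 m/s²

Acceleration is the slope of the v-t graph on 3–9 s: (-5 − 4)/(9 − 3) = -1.5 m/s².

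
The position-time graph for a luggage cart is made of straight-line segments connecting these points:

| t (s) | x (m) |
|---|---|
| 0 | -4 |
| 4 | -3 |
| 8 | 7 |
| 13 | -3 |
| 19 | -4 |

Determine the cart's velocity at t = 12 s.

Velocity is the slope of the x-t graph on 8–13 s: (-3 − 7)/(13 − 8) = -2 m/s.

-2 m/s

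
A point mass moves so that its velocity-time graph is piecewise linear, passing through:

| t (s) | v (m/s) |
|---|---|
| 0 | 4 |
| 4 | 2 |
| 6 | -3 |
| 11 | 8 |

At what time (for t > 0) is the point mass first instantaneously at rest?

t = 4.8 s

v changes sign on 4–6 s (from 2 to -3); the graph is linear there, so v = 0 at t = 4 + (-2)·(6 − 4)/(-3 − 2) = 4.8 s.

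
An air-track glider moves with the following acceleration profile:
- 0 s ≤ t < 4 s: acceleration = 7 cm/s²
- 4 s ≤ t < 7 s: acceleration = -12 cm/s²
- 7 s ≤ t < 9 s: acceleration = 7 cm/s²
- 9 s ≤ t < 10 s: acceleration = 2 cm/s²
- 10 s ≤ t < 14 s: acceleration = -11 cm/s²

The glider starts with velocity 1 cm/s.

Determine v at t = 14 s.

Δv equals the area under the a-t graph; then v = v₀ + Δv.
0–4 s: 7 × 4 = 28 cm/s
4–7 s: -12 × 3 = -36 cm/s
7–9 s: 7 × 2 = 14 cm/s
9–10 s: 2 × 1 = 2 cm/s
10–14 s: -11 × 4 = -44 cm/s
Δv = -36 cm/s, so v(14) = 1 + (-36) = -35 cm/s.

-35 cm/s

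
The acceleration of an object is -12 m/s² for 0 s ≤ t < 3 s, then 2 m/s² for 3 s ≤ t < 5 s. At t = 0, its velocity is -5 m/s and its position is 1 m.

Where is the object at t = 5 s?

On each constant-a segment, Δv = aΔt and Δx = v₀Δt + ½aΔt²; chain segment to segment.
0–3 s: v starts -5 m/s; Δx = -5·3 + ½·-12·3² = -69 m; v ends -41 m/s.
3–5 s: v starts -41 m/s; Δx = -41·2 + ½·2·2² = -78 m; v ends -37 m/s.
x(5) = 1 + Σ Δx = -146 m.

-146 m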